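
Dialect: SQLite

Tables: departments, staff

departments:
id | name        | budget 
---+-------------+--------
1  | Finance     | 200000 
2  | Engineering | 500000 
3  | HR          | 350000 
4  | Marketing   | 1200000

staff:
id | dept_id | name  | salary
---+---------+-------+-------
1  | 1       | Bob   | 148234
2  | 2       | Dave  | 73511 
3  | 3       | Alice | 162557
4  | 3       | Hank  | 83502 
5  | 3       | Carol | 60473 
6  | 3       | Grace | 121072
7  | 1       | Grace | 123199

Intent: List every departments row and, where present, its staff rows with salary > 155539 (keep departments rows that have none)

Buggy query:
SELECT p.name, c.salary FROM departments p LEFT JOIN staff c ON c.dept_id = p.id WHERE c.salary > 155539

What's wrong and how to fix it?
Bug: A WHERE condition on the right-hand table after LEFT JOIN drops unmatched parents

Fix: Put 'c.salary > 155539' in the JOIN's ON clause instead of WHERE

Corrected query:
SELECT p.name, c.salary FROM departments p LEFT JOIN staff c ON c.dept_id = p.id AND c.salary > 155539

Result:
name        | salary
------------+-------
Finance     | NULL  
Engineering | NULL  
HR          | 162557
Marketing   | NULL  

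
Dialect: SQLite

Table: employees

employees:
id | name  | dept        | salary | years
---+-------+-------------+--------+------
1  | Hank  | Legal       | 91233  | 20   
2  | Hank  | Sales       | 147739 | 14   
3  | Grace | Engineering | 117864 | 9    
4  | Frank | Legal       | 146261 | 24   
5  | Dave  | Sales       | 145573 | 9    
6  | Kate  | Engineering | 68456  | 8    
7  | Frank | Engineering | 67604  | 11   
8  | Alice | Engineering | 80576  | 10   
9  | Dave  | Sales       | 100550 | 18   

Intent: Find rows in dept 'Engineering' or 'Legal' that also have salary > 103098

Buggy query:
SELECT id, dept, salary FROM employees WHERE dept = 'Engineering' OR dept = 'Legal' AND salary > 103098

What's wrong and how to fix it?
Bug: AND binds tighter than OR, so this parses as dept = 'Engineering' OR (dept = 'Legal' AND salary > 103098)

Fix: Group the OR with parentheses (or use IN), then AND the threshold

Corrected query:
SELECT id, dept, salary FROM employees WHERE (dept = 'Engineering' OR dept = 'Legal') AND salary > 103098

Result:
id | dept        | salary
---+-------------+-------
3  | Engineering | 117864
4  | Legal       | 146261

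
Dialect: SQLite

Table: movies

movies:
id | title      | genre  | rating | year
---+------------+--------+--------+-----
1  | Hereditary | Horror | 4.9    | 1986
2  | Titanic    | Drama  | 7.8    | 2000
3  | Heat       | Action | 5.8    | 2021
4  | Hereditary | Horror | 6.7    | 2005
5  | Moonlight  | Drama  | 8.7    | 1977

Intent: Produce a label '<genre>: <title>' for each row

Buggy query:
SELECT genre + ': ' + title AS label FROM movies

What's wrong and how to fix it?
Bug: SQLite uses || for string concatenation; + coerces text to numbers (yielding 0)

Fix: Replace + with || to concatenate text

Corrected query:
SELECT genre || ': ' || title AS label FROM movies

Result:
label             
------------------
Horror: Hereditary
Drama: Titanic    
Action: Heat      
Horror: Hereditary
Drama: Moonlight  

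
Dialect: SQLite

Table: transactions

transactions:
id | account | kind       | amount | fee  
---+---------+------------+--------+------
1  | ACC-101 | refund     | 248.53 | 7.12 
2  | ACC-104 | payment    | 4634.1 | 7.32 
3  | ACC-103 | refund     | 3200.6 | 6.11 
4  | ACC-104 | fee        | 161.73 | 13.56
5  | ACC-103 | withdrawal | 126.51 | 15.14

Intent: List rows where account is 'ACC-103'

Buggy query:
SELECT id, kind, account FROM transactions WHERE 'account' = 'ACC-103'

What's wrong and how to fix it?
Bug: Single quotes denote string literals in SQL; the column name is being compared as a constant string

Fix: Reference the column as account without single quotes

Corrected query:
SELECT id, kind, account FROM transactions WHERE account = 'ACC-103'

Result:
id | kind       | account
---+------------+--------
3  | refund     | ACC-103
5  | withdrawal | ACC-103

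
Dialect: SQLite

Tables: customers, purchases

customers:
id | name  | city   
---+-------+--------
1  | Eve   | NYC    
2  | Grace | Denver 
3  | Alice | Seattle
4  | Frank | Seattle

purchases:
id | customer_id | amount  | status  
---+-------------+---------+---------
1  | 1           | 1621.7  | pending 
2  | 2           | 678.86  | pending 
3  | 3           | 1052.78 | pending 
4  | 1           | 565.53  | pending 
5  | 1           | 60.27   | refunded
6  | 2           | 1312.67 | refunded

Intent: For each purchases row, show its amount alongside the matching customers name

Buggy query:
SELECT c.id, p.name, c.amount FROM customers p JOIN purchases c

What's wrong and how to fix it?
Bug: Missing join condition: each purchases row is matched to all customers rows instead of just its own

Fix: Add ON c.customer_id = p.id to the JOIN

Corrected query:
SELECT c.id, p.name, c.amount FROM customers p JOIN purchases c ON c.customer_id = p.id

Result:
id | name  | amount 
---+-------+--------
1  | Eve   | 1621.7 
2  | Grace | 678.86 
3  | Alice | 1052.78
4  | Eve   | 565.53 
5  | Eve   | 60.27  
6  | Grace | 1312.67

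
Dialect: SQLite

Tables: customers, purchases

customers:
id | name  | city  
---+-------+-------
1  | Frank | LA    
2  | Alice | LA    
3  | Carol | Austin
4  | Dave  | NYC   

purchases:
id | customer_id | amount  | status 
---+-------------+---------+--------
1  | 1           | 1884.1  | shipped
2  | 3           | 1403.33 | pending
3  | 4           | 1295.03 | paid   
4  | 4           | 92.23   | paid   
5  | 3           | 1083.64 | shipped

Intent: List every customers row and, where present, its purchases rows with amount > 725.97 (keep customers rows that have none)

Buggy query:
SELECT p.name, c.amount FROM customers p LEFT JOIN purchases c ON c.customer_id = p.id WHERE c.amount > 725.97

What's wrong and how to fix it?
Bug: A WHERE condition on the right-hand table after LEFT JOIN drops unmatched parents

Fix: Move the right-table condition into the ON clause so unmatched parents are kept

Corrected query:
SELECT p.name, c.amount FROM customers p LEFT JOIN purchases c ON c.customer_id = p.id AND c.amount > 725.97

Result:
name  | amount 
------+--------
Frank | 1884.1 
Alice | NULL   
Carol | 1083.64
Carol | 1403.33
Dave  | 1295.03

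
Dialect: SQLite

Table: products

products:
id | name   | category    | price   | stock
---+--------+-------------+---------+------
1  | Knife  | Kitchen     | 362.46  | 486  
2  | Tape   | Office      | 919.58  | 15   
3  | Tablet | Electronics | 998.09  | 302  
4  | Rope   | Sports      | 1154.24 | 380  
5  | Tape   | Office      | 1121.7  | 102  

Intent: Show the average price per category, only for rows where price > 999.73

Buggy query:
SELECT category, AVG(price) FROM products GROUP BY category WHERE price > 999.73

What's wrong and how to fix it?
Bug: WHERE cannot follow GROUP BY

Fix: Place WHERE between FROM and GROUP BY

Corrected query:
SELECT category, AVG(price) FROM products WHERE price > 999.73 GROUP BY category

Result:
category | AVG(price)
---------+-----------
Office   | 1121.7    
Sports   | 1154.24   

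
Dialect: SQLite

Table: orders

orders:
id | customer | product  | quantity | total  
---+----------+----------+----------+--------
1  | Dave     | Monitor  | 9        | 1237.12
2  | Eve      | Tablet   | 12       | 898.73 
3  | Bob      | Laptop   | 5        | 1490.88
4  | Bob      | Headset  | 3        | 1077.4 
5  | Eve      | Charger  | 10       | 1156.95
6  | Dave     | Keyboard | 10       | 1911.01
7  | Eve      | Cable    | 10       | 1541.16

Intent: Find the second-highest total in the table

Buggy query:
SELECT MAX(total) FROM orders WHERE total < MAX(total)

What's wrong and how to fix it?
Bug: MAX(total) on the right of the comparison is an aggregate-in-WHERE error

Fix: Put the inner MAX in a scalar subquery

Corrected query:
SELECT MAX(total) FROM orders WHERE total < (SELECT MAX(total) FROM orders)

Result:
MAX(total)
----------
1541.16   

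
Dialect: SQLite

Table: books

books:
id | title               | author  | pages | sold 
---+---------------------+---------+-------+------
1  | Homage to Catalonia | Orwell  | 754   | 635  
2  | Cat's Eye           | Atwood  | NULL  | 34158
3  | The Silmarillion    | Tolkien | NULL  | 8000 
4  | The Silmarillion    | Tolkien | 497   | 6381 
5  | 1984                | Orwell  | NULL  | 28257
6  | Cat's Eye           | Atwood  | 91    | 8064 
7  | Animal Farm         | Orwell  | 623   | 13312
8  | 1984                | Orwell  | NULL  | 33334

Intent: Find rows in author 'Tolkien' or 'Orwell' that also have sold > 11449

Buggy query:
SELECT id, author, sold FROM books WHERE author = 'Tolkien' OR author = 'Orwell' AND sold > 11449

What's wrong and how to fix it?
Bug: AND binds tighter than OR, so this parses as author = 'Tolkien' OR (author = 'Orwell' AND sold > 11449)

Fix: Group the OR with parentheses (or use IN), then AND the threshold

Corrected query:
SELECT id, author, sold FROM books WHERE (author = 'Tolkien' OR author = 'Orwell') AND sold > 11449

Result:
id | author | sold 
---+--------+------
5  | Orwell | 28257
7  | Orwell | 13312
8  | Orwell | 33334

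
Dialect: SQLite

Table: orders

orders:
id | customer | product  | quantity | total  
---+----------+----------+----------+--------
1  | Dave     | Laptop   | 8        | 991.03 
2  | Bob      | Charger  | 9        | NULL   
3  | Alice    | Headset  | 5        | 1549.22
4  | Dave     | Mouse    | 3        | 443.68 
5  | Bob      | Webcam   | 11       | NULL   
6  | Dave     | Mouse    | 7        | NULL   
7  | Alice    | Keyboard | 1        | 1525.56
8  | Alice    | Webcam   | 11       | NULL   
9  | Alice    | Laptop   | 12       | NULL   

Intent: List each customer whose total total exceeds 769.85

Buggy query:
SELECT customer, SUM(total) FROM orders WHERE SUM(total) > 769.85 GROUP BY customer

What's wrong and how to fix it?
Bug: SUM(total) is an aggregate, but WHERE filters rows before aggregation

Fix: Move the aggregate condition to a HAVING clause

Corrected query:
SELECT customer, SUM(total) FROM orders GROUP BY customer HAVING SUM(total) > 769.85

Result:
customer | SUM(total)
---------+-----------
Alice    | 3074.78   
Dave     | 1434.71   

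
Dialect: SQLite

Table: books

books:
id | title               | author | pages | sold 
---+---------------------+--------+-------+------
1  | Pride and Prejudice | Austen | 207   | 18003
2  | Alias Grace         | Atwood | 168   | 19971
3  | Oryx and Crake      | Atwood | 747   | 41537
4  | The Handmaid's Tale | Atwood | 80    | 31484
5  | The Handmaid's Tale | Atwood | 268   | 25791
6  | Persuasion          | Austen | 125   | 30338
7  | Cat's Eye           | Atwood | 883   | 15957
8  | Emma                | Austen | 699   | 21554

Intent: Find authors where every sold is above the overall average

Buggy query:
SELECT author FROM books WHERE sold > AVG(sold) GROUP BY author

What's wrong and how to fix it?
Bug: AVG() is an aggregate; it can't sit directly in WHERE

Fix: Use a subquery for AVG and a HAVING MIN(...) filter so the condition holds for every row in the group

Corrected query:
SELECT author FROM books GROUP BY author HAVING MIN(sold) > (SELECT AVG(sold) FROM books)

Result:
(no rows)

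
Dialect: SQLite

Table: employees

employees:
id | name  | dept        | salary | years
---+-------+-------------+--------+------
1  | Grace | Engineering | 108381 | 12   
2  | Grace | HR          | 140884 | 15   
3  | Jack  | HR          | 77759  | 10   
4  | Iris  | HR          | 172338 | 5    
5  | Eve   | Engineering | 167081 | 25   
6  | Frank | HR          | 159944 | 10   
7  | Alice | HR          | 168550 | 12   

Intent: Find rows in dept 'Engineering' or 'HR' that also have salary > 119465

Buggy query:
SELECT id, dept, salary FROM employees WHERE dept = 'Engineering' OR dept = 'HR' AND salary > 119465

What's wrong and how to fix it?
Bug: AND binds tighter than OR, so this parses as dept = 'Engineering' OR (dept = 'HR' AND salary > 119465)

Fix: Group the OR with parentheses (or use IN), then AND the threshold

Corrected query:
SELECT id, dept, salary FROM employees WHERE (dept = 'Engineering' OR dept = 'HR') AND salary > 119465

Result:
id | dept        | salary
---+-------------+-------
2  | HR          | 140884
4  | HR          | 172338
5  | Engineering | 167081
6  | HR          | 159944
7  | HR          | 168550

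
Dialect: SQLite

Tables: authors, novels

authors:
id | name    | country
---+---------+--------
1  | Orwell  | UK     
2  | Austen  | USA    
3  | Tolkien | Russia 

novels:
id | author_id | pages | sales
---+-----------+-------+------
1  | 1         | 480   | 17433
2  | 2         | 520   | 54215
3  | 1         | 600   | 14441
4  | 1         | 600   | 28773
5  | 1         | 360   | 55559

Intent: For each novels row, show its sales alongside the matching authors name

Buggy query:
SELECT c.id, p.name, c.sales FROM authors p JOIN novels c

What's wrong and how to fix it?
Bug: JOIN with no ON clause produces a cartesian product; every novels row pairs with every authors row

Fix: Specify the join condition linking the foreign key to the parent id

Corrected query:
SELECT c.id, p.name, c.sales FROM authors p JOIN novels c ON c.author_id = p.id

Result:
id | name   | sales
---+--------+------
1  | Orwell | 17433
2  | Austen | 54215
3  | Orwell | 14441
4  | Orwell | 28773
5  | Orwell | 55559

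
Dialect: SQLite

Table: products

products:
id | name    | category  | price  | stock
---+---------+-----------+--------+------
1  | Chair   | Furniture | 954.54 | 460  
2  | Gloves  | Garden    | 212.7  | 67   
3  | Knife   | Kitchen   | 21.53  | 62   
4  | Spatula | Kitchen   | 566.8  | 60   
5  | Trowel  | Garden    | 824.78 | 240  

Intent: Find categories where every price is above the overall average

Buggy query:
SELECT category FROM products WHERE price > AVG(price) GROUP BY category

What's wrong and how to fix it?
Bug: AVG() is an aggregate; it can't sit directly in WHERE

Fix: Compute the overall average in a scalar subquery and compare each group's MIN against it in HAVING

Corrected query:
SELECT category FROM products GROUP BY category HAVING MIN(price) > (SELECT AVG(price) FROM products)

Result:
category 
---------
Furniture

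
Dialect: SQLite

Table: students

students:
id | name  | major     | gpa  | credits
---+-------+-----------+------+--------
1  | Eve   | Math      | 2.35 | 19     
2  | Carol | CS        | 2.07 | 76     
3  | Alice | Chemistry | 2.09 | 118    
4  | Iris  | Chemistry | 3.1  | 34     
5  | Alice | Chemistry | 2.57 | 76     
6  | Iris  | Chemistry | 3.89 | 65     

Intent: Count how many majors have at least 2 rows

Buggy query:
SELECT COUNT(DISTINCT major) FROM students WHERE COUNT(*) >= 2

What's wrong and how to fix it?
Bug: WHERE filters individual rows, not groups, so a group-level COUNT is invalid there

Fix: Group first with HAVING COUNT(*) >= 2, then COUNT the resulting groups

Corrected query:
SELECT COUNT(*) FROM (SELECT major FROM students GROUP BY major HAVING COUNT(*) >= 2)

Result:
COUNT(*)
--------
1       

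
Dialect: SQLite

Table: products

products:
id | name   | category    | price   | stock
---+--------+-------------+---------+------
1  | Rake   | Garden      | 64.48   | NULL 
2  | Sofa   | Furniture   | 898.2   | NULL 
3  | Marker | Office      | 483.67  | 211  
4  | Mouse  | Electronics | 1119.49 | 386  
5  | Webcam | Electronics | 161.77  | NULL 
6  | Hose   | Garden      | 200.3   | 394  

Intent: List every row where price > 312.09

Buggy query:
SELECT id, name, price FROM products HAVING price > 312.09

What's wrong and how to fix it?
Bug: This is a non-aggregate query (no GROUP BY, no aggregates), so in SQLite the HAVING clause is invalid here; a row-level condition belongs in WHERE

Fix: Use WHERE for row-level filtering

Corrected query:
SELECT id, name, price FROM products WHERE price > 312.09

Result:
id | name   | price  
---+--------+--------
2  | Sofa   | 898.2  
3  | Marker | 483.67 
4  | Mouse  | 1119.49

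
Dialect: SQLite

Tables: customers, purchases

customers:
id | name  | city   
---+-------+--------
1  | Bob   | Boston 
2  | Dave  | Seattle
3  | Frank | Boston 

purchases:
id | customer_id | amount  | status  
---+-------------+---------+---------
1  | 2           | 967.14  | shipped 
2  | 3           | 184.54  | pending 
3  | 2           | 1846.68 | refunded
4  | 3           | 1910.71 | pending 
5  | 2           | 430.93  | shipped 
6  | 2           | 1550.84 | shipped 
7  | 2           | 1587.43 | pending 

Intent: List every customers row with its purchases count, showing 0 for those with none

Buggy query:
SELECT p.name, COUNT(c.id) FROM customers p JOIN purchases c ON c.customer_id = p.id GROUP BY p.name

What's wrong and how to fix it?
Bug: INNER JOIN drops customers rows that have no matching purchases rows

Fix: Use LEFT JOIN so parents without children still appear (COUNT(c.id) gives 0)

Corrected query:
SELECT p.name, COUNT(c.id) FROM customers p LEFT JOIN purchases c ON c.customer_id = p.id GROUP BY p.name

Result:
name  | COUNT(c.id)
------+------------
Bob   | 0          
Dave  | 5          
Frank | 2          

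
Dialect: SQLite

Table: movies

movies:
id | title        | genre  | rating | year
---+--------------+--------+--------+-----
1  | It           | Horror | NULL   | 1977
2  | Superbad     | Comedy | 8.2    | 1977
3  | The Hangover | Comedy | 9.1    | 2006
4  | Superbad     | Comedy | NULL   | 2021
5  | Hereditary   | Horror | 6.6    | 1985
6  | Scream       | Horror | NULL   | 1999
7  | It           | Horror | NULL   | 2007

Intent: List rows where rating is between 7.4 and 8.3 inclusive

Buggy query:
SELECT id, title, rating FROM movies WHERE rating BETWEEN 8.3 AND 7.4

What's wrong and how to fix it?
Bug: BETWEEN expects the lower bound first; with 8.3 AND 7.4 the range is empty

Fix: Swap the bounds so the smaller value comes first

Corrected query:
SELECT id, title, rating FROM movies WHERE rating BETWEEN 7.4 AND 8.3

Result:
id | title    | rating
---+----------+-------
2  | Superbad | 8.2   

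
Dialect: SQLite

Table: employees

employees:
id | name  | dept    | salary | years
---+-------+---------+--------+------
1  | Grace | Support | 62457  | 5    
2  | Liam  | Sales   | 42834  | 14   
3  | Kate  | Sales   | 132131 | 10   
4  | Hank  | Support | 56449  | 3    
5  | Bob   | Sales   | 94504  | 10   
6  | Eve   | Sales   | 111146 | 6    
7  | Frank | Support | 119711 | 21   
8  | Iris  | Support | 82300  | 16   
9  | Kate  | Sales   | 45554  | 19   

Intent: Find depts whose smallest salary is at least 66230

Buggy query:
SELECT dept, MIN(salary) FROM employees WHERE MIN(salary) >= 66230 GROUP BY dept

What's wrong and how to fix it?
Bug: MIN() in WHERE is a misuse of aggregate

Fix: Replace WHERE with HAVING after the GROUP BY

Corrected query:
SELECT dept, MIN(salary) FROM employees GROUP BY dept HAVING MIN(salary) >= 66230

Result:
(no rows)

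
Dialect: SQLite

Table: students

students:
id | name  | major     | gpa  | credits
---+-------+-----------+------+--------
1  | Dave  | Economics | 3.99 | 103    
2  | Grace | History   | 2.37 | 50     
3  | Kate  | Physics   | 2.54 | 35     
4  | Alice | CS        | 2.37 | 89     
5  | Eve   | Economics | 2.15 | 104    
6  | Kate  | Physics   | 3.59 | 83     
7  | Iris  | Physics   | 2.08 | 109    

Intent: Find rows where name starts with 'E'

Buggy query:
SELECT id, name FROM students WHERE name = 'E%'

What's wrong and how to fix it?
Bug: '=' compares the literal string including the % character; pattern matching needs LIKE

Fix: Use LIKE for wildcard pattern matching

Corrected query:
SELECT id, name FROM students WHERE name LIKE 'E%'

Result:
id | name
---+-----
5  | Eve 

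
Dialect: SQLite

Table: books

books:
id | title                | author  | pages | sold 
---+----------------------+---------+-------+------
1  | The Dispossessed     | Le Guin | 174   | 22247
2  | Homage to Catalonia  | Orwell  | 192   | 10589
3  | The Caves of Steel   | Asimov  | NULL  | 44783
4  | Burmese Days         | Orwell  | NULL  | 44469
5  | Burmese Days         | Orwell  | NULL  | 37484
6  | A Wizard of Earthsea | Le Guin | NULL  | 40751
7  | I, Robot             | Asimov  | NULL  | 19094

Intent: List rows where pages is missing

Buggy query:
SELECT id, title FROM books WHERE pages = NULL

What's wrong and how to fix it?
Bug: '= NULL' is always unknown in SQL three-valued logic, so no rows match

Fix: Use IS NULL to test for NULL

Corrected query:
SELECT id, title FROM books WHERE pages IS NULL

Result:
id | title               
---+---------------------
3  | The Caves of Steel  
4  | Burmese Days        
5  | Burmese Days        
6  | A Wizard of Earthsea
7  | I, Robot            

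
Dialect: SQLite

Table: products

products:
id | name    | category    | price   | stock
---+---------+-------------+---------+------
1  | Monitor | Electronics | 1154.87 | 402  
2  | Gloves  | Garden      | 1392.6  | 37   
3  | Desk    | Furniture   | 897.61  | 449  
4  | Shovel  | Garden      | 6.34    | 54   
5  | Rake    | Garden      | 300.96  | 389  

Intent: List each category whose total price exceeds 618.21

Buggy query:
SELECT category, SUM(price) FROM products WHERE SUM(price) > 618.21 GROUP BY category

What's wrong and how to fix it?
Bug: Aggregate functions cannot appear in a WHERE clause

Fix: Use HAVING (which filters groups after aggregation) instead of WHERE

Corrected query:
SELECT category, SUM(price) FROM products GROUP BY category HAVING SUM(price) > 618.21

Result:
category    | SUM(price)
------------+-----------
Electronics | 1154.87   
Furniture   | 897.61    
Garden      | 1699.9    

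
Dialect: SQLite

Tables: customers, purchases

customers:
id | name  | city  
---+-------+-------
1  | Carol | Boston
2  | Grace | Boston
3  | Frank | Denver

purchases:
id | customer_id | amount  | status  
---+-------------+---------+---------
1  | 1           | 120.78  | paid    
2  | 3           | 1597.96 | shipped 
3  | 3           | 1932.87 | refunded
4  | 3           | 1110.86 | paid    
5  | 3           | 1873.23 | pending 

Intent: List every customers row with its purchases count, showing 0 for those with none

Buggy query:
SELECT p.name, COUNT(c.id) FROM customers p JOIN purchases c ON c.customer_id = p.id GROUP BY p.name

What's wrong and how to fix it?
Bug: INNER JOIN drops customers rows that have no matching purchases rows

Fix: Use LEFT JOIN so parents without children still appear (COUNT(c.id) gives 0)

Corrected query:
SELECT p.name, COUNT(c.id) FROM customers p LEFT JOIN purchases c ON c.customer_id = p.id GROUP BY p.name

Result:
name  | COUNT(c.id)
------+------------
Carol | 1          
Frank | 4          
Grace | 0          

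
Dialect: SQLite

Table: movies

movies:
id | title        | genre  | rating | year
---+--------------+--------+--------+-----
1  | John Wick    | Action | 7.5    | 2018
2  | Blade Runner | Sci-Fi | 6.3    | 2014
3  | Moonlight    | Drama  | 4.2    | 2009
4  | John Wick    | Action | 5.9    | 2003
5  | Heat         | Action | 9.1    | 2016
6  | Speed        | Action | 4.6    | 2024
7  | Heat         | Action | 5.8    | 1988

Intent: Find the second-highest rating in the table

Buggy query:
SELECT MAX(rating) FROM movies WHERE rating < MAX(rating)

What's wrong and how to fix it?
Bug: The inner MAX is an aggregate inside WHERE, which is not allowed

Fix: Compute the overall MAX in a subquery, then take MAX of rows below it

Corrected query:
SELECT MAX(rating) FROM movies WHERE rating < (SELECT MAX(rating) FROM movies)

Result:
MAX(rating)
-----------
7.5        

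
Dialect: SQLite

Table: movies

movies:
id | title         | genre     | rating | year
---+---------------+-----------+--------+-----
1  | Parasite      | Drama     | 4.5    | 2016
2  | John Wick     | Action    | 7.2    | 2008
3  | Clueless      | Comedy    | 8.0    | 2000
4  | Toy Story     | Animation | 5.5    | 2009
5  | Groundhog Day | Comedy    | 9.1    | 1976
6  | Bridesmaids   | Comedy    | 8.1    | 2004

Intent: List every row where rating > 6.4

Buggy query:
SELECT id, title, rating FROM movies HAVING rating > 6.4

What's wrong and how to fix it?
Bug: This is a non-aggregate query (no GROUP BY, no aggregates), so in SQLite the HAVING clause is invalid here; a row-level condition belongs in WHERE

Fix: Replace HAVING with WHERE since the condition applies to individual rows

Corrected query:
SELECT id, title, rating FROM movies WHERE rating > 6.4

Result:
id | title         | rating
---+---------------+-------
2  | John Wick     | 7.2   
3  | Clueless      | 8     
5  | Groundhog Day | 9.1   
6  | Bridesmaids   | 8.1   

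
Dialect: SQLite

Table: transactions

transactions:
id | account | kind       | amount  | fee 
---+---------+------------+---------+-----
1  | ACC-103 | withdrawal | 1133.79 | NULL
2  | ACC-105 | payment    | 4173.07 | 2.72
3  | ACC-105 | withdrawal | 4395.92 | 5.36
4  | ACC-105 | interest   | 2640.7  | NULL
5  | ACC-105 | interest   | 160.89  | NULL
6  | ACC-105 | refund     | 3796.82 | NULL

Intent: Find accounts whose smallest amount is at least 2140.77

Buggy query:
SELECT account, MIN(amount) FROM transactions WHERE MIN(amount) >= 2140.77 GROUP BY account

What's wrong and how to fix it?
Bug: MIN() in WHERE is a misuse of aggregate

Fix: Replace WHERE with HAVING after the GROUP BY

Corrected query:
SELECT account, MIN(amount) FROM transactions GROUP BY account HAVING MIN(amount) >= 2140.77

Result:
(no rows)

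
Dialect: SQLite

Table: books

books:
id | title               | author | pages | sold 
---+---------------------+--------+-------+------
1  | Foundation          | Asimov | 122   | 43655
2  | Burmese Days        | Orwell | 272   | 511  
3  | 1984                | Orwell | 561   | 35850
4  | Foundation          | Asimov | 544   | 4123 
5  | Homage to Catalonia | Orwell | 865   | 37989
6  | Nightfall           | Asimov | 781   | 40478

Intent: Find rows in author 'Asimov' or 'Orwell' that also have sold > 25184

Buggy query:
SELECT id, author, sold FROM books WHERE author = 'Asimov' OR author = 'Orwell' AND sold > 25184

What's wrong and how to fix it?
Bug: Without parentheses, AND is evaluated before OR, so the sold filter only applies to the 'Orwell' branch

Fix: Group the OR with parentheses (or use IN), then AND the threshold

Corrected query:
SELECT id, author, sold FROM books WHERE (author = 'Asimov' OR author = 'Orwell') AND sold > 25184

Result:
id | author | sold 
---+--------+------
1  | Asimov | 43655
3  | Orwell | 35850
5  | Orwell | 37989
6  | Asimov | 40478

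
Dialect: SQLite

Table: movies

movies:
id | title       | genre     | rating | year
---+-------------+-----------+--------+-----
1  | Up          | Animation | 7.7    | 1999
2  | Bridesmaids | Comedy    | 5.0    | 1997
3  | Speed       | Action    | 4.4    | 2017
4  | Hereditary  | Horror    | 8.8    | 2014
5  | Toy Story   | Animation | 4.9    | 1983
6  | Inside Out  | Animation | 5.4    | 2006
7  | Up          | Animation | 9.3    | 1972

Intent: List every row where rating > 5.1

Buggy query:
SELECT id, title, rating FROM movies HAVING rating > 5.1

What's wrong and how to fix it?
Bug: This is a non-aggregate query (no GROUP BY, no aggregates), so in SQLite the HAVING clause is invalid here; a row-level condition belongs in WHERE

Fix: Use WHERE for row-level filtering

Corrected query:
SELECT id, title, rating FROM movies WHERE rating > 5.1

Result:
id | title      | rating
---+------------+-------
1  | Up         | 7.7   
4  | Hereditary | 8.8   
6  | Inside Out | 5.4   
7  | Up         | 9.3   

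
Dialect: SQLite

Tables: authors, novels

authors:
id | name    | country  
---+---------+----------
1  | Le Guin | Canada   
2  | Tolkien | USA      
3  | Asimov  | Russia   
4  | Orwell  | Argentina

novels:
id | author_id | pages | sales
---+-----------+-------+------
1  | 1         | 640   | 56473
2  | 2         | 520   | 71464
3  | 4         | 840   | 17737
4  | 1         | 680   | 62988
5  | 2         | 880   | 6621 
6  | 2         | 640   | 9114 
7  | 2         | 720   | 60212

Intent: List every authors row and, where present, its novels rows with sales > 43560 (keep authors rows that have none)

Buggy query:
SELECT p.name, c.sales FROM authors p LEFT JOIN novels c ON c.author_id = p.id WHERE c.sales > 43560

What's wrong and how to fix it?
Bug: Filtering c.sales in WHERE discards the NULL rows produced by LEFT JOIN, turning it into an inner join

Fix: Move the right-table condition into the ON clause so unmatched parents are kept

Corrected query:
SELECT p.name, c.sales FROM authors p LEFT JOIN novels c ON c.author_id = p.id AND c.sales > 43560

Result:
name    | sales
--------+------
Le Guin | 56473
Le Guin | 62988
Tolkien | 60212
Tolkien | 71464
Asimov  | NULL 
Orwell  | NULL 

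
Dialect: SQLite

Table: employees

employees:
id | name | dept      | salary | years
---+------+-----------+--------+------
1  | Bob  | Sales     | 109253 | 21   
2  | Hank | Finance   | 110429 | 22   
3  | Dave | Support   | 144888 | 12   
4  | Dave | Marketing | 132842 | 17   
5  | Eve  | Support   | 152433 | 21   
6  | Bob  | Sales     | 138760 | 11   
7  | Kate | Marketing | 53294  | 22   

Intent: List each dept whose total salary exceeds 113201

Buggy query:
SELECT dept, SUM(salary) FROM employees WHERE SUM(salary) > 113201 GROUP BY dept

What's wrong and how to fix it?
Bug: SUM(salary) is an aggregate, but WHERE filters rows before aggregation

Fix: Use HAVING (which filters groups after aggregation) instead of WHERE

Corrected query:
SELECT dept, SUM(salary) FROM employees GROUP BY dept HAVING SUM(salary) > 113201

Result:
dept      | SUM(salary)
----------+------------
Marketing | 186136     
Sales     | 248013     
Support   | 297321     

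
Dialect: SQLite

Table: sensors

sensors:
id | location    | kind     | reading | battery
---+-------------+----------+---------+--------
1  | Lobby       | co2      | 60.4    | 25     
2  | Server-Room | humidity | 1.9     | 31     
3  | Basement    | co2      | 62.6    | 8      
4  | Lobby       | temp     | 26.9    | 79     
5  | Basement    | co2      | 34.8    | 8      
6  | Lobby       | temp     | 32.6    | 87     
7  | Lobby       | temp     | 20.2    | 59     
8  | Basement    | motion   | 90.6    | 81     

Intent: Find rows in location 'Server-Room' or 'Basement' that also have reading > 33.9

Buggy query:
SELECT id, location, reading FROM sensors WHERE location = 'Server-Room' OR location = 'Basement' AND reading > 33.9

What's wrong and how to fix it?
Bug: AND binds tighter than OR, so this parses as location = 'Server-Room' OR (location = 'Basement' AND reading > 33.9)

Fix: Group the OR with parentheses (or use IN), then AND the threshold

Corrected query:
SELECT id, location, reading FROM sensors WHERE (location = 'Server-Room' OR location = 'Basement') AND reading > 33.9

Result:
id | location | reading
---+----------+--------
3  | Basement | 62.6   
5  | Basement | 34.8   
8  | Basement | 90.6   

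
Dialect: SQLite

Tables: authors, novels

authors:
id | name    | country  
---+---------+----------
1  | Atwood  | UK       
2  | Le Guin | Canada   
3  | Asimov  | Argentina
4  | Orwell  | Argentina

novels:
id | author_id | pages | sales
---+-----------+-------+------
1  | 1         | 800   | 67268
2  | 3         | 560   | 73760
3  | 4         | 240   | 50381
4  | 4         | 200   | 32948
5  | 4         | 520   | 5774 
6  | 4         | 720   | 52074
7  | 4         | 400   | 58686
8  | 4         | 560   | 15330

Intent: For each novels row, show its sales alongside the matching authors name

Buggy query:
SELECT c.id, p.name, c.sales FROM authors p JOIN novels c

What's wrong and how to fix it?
Bug: JOIN with no ON clause produces a cartesian product; every novels row pairs with every authors row

Fix: Add ON c.author_id = p.id to the JOIN

Corrected query:
SELECT c.id, p.name, c.sales FROM authors p JOIN novels c ON c.author_id = p.id

Result:
id | name   | sales
---+--------+------
1  | Atwood | 67268
2  | Asimov | 73760
3  | Orwell | 50381
4  | Orwell | 32948
5  | Orwell | 5774 
6  | Orwell | 52074
7  | Orwell | 58686
8  | Orwell | 15330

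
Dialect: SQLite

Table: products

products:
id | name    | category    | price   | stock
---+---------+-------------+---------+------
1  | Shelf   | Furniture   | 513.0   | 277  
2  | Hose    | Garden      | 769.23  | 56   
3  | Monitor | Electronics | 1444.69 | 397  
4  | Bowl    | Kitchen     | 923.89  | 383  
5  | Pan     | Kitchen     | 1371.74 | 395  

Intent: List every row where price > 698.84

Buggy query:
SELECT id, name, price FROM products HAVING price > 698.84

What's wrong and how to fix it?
Bug: This is a non-aggregate query (no GROUP BY, no aggregates), so in SQLite the HAVING clause is invalid here; a row-level condition belongs in WHERE

Fix: Replace HAVING with WHERE since the condition applies to individual rows

Corrected query:
SELECT id, name, price FROM products WHERE price > 698.84

Result:
id | name    | price  
---+---------+--------
2  | Hose    | 769.23 
3  | Monitor | 1444.69
4  | Bowl    | 923.89 
5  | Pan     | 1371.74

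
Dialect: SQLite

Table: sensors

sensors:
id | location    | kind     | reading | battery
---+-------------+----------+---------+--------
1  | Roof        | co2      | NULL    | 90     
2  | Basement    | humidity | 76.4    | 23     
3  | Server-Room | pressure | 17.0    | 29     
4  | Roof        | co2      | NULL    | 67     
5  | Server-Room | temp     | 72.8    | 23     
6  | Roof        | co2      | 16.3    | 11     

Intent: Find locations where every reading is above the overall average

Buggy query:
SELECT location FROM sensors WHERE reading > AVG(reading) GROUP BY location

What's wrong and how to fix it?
Bug: AVG() is an aggregate; it can't sit directly in WHERE

Fix: Compute the overall average in a scalar subquery and compare each group's MIN against it in HAVING

Corrected query:
SELECT location FROM sensors GROUP BY location HAVING MIN(reading) > (SELECT AVG(reading) FROM sensors)

Result:
location
--------
Basement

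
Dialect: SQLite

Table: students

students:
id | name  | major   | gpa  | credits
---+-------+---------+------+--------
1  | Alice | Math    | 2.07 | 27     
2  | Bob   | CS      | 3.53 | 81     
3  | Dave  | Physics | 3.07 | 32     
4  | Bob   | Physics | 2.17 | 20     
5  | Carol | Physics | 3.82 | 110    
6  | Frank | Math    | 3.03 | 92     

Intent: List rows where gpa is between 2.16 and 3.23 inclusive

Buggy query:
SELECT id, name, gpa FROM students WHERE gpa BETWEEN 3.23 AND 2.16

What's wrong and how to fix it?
Bug: The bounds are reversed; BETWEEN a AND b requires a <= b to match anything

Fix: Write BETWEEN 2.16 AND 3.23

Corrected query:
SELECT id, name, gpa FROM students WHERE gpa BETWEEN 2.16 AND 3.23

Result:
id | name  | gpa 
---+-------+-----
3  | Dave  | 3.07
4  | Bob   | 2.17
6  | Frank | 3.03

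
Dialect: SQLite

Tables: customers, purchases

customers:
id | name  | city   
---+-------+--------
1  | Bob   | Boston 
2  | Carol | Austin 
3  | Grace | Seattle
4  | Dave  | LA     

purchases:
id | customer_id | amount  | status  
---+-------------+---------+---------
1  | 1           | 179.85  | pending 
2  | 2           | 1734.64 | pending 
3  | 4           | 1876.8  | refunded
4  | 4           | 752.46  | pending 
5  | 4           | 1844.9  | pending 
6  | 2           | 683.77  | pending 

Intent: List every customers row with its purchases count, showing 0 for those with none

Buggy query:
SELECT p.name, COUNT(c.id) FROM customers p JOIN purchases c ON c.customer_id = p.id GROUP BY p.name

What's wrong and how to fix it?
Bug: INNER JOIN drops customers rows that have no matching purchases rows

Fix: Use LEFT JOIN so parents without children still appear (COUNT(c.id) gives 0)

Corrected query:
SELECT p.name, COUNT(c.id) FROM customers p LEFT JOIN purchases c ON c.customer_id = p.id GROUP BY p.name

Result:
name  | COUNT(c.id)
------+------------
Bob   | 1          
Carol | 2          
Dave  | 3          
Grace | 0          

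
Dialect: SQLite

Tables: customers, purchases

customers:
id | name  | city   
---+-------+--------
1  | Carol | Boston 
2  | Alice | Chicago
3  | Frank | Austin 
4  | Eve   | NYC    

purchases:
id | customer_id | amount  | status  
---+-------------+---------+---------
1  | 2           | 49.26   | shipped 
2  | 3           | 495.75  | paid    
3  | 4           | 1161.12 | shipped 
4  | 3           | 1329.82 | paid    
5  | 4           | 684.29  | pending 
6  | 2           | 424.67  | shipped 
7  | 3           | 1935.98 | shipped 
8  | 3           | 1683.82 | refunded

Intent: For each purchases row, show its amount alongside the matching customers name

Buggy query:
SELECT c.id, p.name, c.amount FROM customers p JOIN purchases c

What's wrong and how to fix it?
Bug: JOIN with no ON clause produces a cartesian product; every purchases row pairs with every customers row

Fix: Add ON c.customer_id = p.id to the JOIN

Corrected query:
SELECT c.id, p.name, c.amount FROM customers p JOIN purchases c ON c.customer_id = p.id

Result:
id | name  | amount 
---+-------+--------
1  | Alice | 49.26  
2  | Frank | 495.75 
3  | Eve   | 1161.12
4  | Frank | 1329.82
5  | Eve   | 684.29 
6  | Alice | 424.67 
7  | Frank | 1935.98
8  | Frank | 1683.82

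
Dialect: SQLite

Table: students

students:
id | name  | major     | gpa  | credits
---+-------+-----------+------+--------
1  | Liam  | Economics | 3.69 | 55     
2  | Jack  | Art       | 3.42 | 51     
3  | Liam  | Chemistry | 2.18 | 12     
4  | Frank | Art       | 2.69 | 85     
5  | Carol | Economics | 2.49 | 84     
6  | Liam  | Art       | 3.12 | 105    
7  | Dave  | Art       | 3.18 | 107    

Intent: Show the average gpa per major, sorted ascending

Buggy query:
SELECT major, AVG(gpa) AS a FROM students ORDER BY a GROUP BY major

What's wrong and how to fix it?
Bug: ORDER BY appears before GROUP BY; SQL clause order requires GROUP BY first

Fix: Move ORDER BY to the end, after GROUP BY

Corrected query:
SELECT major, AVG(gpa) AS a FROM students GROUP BY major ORDER BY a

Result:
major     | a     
----------+-------
Chemistry | 2.18  
Economics | 3.09  
Art       | 3.1025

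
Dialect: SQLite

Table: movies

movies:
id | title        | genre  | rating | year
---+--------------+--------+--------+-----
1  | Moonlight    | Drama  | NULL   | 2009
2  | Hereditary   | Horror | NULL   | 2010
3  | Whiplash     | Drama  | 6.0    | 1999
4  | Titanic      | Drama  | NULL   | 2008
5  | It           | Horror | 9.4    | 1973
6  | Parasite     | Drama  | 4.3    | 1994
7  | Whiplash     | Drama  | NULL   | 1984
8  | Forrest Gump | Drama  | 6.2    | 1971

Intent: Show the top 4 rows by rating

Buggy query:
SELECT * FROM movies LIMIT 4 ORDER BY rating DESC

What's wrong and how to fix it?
Bug: LIMIT must come after ORDER BY

Fix: Swap the clauses: ORDER BY first, then LIMIT

Corrected query:
SELECT * FROM movies ORDER BY rating DESC LIMIT 4

Result:
id | title        | genre  | rating | year
---+--------------+--------+--------+-----
5  | It           | Horror | 9.4    | 1973
8  | Forrest Gump | Drama  | 6.2    | 1971
3  | Whiplash     | Drama  | 6      | 1999
6  | Parasite     | Drama  | 4.3    | 1994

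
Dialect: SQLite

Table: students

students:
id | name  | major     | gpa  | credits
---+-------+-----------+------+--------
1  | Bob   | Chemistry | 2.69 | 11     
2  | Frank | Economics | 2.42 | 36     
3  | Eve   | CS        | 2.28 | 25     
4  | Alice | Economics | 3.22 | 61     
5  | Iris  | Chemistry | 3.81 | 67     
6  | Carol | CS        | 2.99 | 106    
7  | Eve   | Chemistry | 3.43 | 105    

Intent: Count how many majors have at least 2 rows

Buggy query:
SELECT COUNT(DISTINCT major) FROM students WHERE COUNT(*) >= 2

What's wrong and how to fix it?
Bug: COUNT(*) cannot appear in WHERE; the per-group count doesn't exist yet

Fix: Group first with HAVING COUNT(*) >= 2, then COUNT the resulting groups

Corrected query:
SELECT COUNT(*) FROM (SELECT major FROM students GROUP BY major HAVING COUNT(*) >= 2)

Result:
COUNT(*)
--------
3       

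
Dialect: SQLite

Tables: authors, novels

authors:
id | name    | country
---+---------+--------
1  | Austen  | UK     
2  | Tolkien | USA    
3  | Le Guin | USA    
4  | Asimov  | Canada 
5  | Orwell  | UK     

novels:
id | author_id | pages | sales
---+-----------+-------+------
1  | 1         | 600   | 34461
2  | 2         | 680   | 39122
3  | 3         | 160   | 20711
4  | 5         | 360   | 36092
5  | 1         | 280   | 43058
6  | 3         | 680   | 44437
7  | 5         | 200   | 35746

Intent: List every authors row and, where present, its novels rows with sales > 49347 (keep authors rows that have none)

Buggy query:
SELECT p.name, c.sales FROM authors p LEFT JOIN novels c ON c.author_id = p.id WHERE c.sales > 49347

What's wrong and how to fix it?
Bug: A WHERE condition on the right-hand table after LEFT JOIN drops unmatched parents

Fix: Move the right-table condition into the ON clause so unmatched parents are kept

Corrected query:
SELECT p.name, c.sales FROM authors p LEFT JOIN novels c ON c.author_id = p.id AND c.sales > 49347

Result:
name    | sales
--------+------
Austen  | NULL 
Tolkien | NULL 
Le Guin | NULL 
Asimov  | NULL 
Orwell  | NULL 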